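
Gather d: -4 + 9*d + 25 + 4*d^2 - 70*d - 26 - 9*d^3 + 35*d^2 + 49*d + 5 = -9*d^3 + 39*d^2 - 12*d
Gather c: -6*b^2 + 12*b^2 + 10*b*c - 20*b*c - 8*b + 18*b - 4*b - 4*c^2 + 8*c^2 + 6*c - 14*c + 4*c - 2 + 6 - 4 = 6*b^2 + 6*b + 4*c^2 + c*(-10*b - 4)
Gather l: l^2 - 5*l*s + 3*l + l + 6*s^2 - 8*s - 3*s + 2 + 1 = l^2 + l*(4 - 5*s) + 6*s^2 - 11*s + 3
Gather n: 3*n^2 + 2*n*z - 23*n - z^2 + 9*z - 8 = 3*n^2 + n*(2*z - 23) - z^2 + 9*z - 8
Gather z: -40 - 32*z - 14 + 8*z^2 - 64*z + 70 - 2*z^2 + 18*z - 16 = 6*z^2 - 78*z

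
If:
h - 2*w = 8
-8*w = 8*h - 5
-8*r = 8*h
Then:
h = 37/12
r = -37/12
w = -59/24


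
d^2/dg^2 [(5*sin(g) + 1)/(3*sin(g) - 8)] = 43*(-3*sin(g)^2 - 8*sin(g) + 6)/(3*sin(g) - 8)^3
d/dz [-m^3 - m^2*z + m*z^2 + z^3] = -m^2 + 2*m*z + 3*z^2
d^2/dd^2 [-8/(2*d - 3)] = -64/(2*d - 3)^3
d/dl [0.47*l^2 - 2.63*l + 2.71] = 0.94*l - 2.63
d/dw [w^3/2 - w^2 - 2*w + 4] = 3*w^2/2 - 2*w - 2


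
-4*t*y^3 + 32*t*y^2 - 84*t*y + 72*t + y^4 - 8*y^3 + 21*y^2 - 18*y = (-4*t + y)*(y - 3)^2*(y - 2)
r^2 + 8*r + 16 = (r + 4)^2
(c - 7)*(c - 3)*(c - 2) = c^3 - 12*c^2 + 41*c - 42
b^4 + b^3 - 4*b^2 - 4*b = b*(b - 2)*(b + 1)*(b + 2)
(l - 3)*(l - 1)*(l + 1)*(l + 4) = l^4 + l^3 - 13*l^2 - l + 12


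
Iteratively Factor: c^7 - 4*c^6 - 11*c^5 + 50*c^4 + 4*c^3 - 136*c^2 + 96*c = (c - 2)*(c^6 - 2*c^5 - 15*c^4 + 20*c^3 + 44*c^2 - 48*c) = (c - 4)*(c - 2)*(c^5 + 2*c^4 - 7*c^3 - 8*c^2 + 12*c) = (c - 4)*(c - 2)*(c + 3)*(c^4 - c^3 - 4*c^2 + 4*c) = (c - 4)*(c - 2)^2*(c + 3)*(c^3 + c^2 - 2*c) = c*(c - 4)*(c - 2)^2*(c + 3)*(c^2 + c - 2) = c*(c - 4)*(c - 2)^2*(c - 1)*(c + 3)*(c + 2)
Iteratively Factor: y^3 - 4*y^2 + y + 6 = (y + 1)*(y^2 - 5*y + 6) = (y - 3)*(y + 1)*(y - 2)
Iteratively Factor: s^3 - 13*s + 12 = (s + 4)*(s^2 - 4*s + 3) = (s - 1)*(s + 4)*(s - 3)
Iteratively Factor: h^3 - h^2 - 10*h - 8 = (h - 4)*(h^2 + 3*h + 2) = (h - 4)*(h + 2)*(h + 1)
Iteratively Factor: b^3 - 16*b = (b - 4)*(b^2 + 4*b) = b*(b - 4)*(b + 4)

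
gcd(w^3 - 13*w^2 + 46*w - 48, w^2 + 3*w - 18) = w - 3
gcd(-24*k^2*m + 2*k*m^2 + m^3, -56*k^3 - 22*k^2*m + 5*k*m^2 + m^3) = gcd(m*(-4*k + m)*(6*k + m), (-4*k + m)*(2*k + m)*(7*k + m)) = 4*k - m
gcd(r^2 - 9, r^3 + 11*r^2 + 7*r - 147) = r - 3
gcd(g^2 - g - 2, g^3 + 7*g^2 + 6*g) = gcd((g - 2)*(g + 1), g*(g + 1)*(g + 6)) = g + 1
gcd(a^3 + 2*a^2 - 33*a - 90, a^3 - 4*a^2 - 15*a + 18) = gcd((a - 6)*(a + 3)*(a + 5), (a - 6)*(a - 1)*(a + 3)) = a^2 - 3*a - 18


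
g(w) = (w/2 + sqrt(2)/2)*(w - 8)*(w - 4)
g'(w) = (w/2 + sqrt(2)/2)*(w - 8) + (w/2 + sqrt(2)/2)*(w - 4) + (w - 8)*(w - 4)/2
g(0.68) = 25.45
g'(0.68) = 1.01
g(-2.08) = -20.40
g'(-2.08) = 36.02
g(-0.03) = 22.40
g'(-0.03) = 7.83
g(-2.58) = -40.58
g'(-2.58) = 44.81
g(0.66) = 25.43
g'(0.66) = 1.18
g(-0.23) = 20.61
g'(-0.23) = 10.03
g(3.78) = 2.41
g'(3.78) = -11.07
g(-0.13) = 21.56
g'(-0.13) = 8.92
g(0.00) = 22.63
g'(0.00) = 7.51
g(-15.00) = -2968.49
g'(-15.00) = 503.80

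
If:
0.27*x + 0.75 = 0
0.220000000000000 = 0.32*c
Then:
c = 0.69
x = -2.78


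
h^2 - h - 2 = (h - 2)*(h + 1)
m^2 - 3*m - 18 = (m - 6)*(m + 3)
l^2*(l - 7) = l^3 - 7*l^2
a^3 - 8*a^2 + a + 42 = (a - 7)*(a - 3)*(a + 2)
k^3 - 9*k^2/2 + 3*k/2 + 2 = (k - 4)*(k - 1)*(k + 1/2)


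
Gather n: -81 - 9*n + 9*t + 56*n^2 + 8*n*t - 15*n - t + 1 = 56*n^2 + n*(8*t - 24) + 8*t - 80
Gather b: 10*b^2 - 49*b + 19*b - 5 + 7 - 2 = 10*b^2 - 30*b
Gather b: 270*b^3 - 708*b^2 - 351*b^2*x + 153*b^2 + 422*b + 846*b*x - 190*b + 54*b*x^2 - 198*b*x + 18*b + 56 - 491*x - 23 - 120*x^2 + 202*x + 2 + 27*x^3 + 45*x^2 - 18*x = 270*b^3 + b^2*(-351*x - 555) + b*(54*x^2 + 648*x + 250) + 27*x^3 - 75*x^2 - 307*x + 35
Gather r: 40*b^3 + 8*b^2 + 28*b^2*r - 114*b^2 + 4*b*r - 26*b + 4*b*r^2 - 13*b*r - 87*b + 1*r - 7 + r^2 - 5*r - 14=40*b^3 - 106*b^2 - 113*b + r^2*(4*b + 1) + r*(28*b^2 - 9*b - 4) - 21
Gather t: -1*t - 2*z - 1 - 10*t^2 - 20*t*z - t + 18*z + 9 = -10*t^2 + t*(-20*z - 2) + 16*z + 8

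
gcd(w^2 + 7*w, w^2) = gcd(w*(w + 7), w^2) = w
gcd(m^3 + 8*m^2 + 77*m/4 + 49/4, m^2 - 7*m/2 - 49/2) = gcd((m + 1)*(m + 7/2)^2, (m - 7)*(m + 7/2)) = m + 7/2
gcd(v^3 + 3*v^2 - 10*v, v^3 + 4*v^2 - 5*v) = v^2 + 5*v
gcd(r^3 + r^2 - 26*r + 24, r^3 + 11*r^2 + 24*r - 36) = r^2 + 5*r - 6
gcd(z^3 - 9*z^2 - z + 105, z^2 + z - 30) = z - 5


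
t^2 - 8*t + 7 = (t - 7)*(t - 1)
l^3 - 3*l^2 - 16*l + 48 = (l - 4)*(l - 3)*(l + 4)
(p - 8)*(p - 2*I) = p^2 - 8*p - 2*I*p + 16*I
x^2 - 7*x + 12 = (x - 4)*(x - 3)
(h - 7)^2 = h^2 - 14*h + 49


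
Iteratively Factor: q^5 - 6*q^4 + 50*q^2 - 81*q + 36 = (q - 4)*(q^4 - 2*q^3 - 8*q^2 + 18*q - 9) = (q - 4)*(q - 3)*(q^3 + q^2 - 5*q + 3) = (q - 4)*(q - 3)*(q + 3)*(q^2 - 2*q + 1) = (q - 4)*(q - 3)*(q - 1)*(q + 3)*(q - 1)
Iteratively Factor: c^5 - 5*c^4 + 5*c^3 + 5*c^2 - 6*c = (c)*(c^4 - 5*c^3 + 5*c^2 + 5*c - 6) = c*(c - 2)*(c^3 - 3*c^2 - c + 3) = c*(c - 3)*(c - 2)*(c^2 - 1) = c*(c - 3)*(c - 2)*(c + 1)*(c - 1)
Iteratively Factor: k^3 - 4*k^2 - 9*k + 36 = (k + 3)*(k^2 - 7*k + 12) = (k - 4)*(k + 3)*(k - 3)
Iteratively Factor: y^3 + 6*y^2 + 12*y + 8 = (y + 2)*(y^2 + 4*y + 4) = (y + 2)^2*(y + 2)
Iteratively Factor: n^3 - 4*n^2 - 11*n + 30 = (n - 5)*(n^2 + n - 6) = (n - 5)*(n - 2)*(n + 3)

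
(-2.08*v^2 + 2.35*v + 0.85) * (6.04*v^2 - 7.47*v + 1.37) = -12.5632*v^4 + 29.7316*v^3 - 15.2701*v^2 - 3.13*v + 1.1645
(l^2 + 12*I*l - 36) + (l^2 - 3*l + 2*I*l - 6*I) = 2*l^2 - 3*l + 14*I*l - 36 - 6*I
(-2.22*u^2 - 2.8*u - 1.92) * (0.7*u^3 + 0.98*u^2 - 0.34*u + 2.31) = -1.554*u^5 - 4.1356*u^4 - 3.3332*u^3 - 6.0578*u^2 - 5.8152*u - 4.4352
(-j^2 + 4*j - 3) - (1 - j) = -j^2 + 5*j - 4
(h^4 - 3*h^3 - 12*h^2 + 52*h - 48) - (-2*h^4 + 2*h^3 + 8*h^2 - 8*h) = 3*h^4 - 5*h^3 - 20*h^2 + 60*h - 48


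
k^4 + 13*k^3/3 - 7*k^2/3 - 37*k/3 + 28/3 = (k - 1)^2*(k + 7/3)*(k + 4)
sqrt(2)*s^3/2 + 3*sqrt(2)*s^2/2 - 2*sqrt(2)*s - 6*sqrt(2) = (s - 2)*(s + 3)*(sqrt(2)*s/2 + sqrt(2))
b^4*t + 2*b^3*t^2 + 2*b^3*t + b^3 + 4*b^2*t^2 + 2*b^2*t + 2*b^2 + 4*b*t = b*(b + 2)*(b + 2*t)*(b*t + 1)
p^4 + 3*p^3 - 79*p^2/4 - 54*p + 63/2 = (p - 1/2)*(p + 7/2)*(p - 3*sqrt(2))*(p + 3*sqrt(2))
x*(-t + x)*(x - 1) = -t*x^2 + t*x + x^3 - x^2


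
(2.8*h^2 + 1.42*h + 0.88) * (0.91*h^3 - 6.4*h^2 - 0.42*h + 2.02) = 2.548*h^5 - 16.6278*h^4 - 9.4632*h^3 - 0.572400000000001*h^2 + 2.4988*h + 1.7776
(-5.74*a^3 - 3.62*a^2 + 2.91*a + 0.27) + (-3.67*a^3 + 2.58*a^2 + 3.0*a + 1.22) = -9.41*a^3 - 1.04*a^2 + 5.91*a + 1.49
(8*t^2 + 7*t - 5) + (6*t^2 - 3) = 14*t^2 + 7*t - 8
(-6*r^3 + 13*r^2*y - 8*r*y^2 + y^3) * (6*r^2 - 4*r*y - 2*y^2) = -36*r^5 + 102*r^4*y - 88*r^3*y^2 + 12*r^2*y^3 + 12*r*y^4 - 2*y^5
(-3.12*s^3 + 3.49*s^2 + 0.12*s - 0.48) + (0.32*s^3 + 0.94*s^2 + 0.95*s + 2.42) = -2.8*s^3 + 4.43*s^2 + 1.07*s + 1.94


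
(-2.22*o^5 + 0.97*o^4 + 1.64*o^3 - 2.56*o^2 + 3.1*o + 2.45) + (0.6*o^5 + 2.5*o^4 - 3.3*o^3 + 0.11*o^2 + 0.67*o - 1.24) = -1.62*o^5 + 3.47*o^4 - 1.66*o^3 - 2.45*o^2 + 3.77*o + 1.21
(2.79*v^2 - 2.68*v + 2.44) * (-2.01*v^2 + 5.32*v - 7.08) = -5.6079*v^4 + 20.2296*v^3 - 38.9152*v^2 + 31.9552*v - 17.2752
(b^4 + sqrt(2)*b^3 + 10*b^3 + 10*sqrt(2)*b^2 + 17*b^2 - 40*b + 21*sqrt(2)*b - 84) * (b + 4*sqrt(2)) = b^5 + 5*sqrt(2)*b^4 + 10*b^4 + 25*b^3 + 50*sqrt(2)*b^3 + 40*b^2 + 89*sqrt(2)*b^2 - 160*sqrt(2)*b + 84*b - 336*sqrt(2)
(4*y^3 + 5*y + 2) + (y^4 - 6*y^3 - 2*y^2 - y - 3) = y^4 - 2*y^3 - 2*y^2 + 4*y - 1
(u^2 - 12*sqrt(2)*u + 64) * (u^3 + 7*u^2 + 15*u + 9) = u^5 - 12*sqrt(2)*u^4 + 7*u^4 - 84*sqrt(2)*u^3 + 79*u^3 - 180*sqrt(2)*u^2 + 457*u^2 - 108*sqrt(2)*u + 960*u + 576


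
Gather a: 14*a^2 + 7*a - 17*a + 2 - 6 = 14*a^2 - 10*a - 4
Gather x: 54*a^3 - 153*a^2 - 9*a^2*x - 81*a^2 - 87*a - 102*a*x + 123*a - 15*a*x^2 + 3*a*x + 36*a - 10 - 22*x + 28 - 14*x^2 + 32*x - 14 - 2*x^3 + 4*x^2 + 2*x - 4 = 54*a^3 - 234*a^2 + 72*a - 2*x^3 + x^2*(-15*a - 10) + x*(-9*a^2 - 99*a + 12)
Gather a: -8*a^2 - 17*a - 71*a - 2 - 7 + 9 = -8*a^2 - 88*a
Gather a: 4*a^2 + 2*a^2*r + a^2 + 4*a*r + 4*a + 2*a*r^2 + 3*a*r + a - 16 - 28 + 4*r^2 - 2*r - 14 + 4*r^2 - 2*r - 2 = a^2*(2*r + 5) + a*(2*r^2 + 7*r + 5) + 8*r^2 - 4*r - 60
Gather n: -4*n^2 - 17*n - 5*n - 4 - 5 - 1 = -4*n^2 - 22*n - 10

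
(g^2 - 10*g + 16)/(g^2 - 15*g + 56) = (g - 2)/(g - 7)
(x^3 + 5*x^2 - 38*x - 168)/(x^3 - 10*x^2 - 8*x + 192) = (x + 7)/(x - 8)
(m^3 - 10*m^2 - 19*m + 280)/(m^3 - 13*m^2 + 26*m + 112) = (m + 5)/(m + 2)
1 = 1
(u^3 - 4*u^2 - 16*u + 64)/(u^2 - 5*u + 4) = (u^2 - 16)/(u - 1)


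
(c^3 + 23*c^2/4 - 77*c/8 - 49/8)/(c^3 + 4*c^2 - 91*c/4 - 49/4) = (4*c - 7)/(2*(2*c - 7))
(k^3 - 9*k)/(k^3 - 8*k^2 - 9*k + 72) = k/(k - 8)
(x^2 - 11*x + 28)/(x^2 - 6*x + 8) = (x - 7)/(x - 2)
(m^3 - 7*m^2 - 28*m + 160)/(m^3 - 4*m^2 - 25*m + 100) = (m - 8)/(m - 5)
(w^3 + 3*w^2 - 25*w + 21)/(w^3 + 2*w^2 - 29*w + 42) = (w - 1)/(w - 2)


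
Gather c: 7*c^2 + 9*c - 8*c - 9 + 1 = 7*c^2 + c - 8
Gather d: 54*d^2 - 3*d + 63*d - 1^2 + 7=54*d^2 + 60*d + 6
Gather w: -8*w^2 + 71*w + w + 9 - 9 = -8*w^2 + 72*w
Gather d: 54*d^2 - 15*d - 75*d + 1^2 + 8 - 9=54*d^2 - 90*d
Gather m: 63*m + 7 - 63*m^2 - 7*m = -63*m^2 + 56*m + 7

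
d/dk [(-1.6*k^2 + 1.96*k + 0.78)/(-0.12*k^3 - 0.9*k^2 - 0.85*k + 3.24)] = (-0.192*k^4 + 0.4704*k^3 + 3.4048*k^2 - 8.964*k + 7.0134)/(0.0144*k^6 + 0.216*k^5 + 1.014*k^4 + 0.7524*k^3 - 5.1095*k^2 - 5.508*k + 10.4976)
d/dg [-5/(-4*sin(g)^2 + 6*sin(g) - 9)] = 10*(3 - 4*sin(g))*cos(g)/(4*sin(g)^2 - 6*sin(g) + 9)^2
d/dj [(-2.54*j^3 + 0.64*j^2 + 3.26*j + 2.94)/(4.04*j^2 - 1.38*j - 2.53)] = (-10.2616*j^4 + 7.0104*j^3 + 5.225*j^2 - 26.9936*j - 4.1906)/(16.3216*j^4 - 11.1504*j^3 - 18.538*j^2 + 6.9828*j + 6.4009)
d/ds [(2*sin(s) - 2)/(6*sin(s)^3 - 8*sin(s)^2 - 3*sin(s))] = 2*(-12*sin(s)^3 + 26*sin(s)^2 - 16*sin(s) - 3)*cos(s)/((8*sin(s) + 3*cos(2*s))^2*sin(s)^2)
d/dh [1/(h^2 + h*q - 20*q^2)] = (-2*h - q)/(h^2 + h*q - 20*q^2)^2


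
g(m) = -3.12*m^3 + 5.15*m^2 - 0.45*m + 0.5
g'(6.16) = -292.17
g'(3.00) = -53.79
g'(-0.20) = -2.88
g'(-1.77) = -48.00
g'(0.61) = 2.35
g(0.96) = 2.05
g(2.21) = -9.02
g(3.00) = -38.74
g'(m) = -9.36*m^2 + 10.3*m - 0.45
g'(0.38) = 2.11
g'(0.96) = 0.81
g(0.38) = 0.90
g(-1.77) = 34.73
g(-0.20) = 0.82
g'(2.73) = -42.09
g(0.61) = 1.43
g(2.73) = -25.83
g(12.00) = -4654.66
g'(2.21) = -23.40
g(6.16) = -536.14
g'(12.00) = -1224.69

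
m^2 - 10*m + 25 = (m - 5)^2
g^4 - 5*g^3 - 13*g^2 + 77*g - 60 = (g - 5)*(g - 3)*(g - 1)*(g + 4)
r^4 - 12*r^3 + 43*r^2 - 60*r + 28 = (r - 7)*(r - 2)^2*(r - 1)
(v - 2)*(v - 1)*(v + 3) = v^3 - 7*v + 6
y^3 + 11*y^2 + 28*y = y*(y + 4)*(y + 7)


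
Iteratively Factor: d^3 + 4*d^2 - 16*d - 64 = (d - 4)*(d^2 + 8*d + 16) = (d - 4)*(d + 4)*(d + 4)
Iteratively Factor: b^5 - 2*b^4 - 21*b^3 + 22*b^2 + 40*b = (b + 4)*(b^4 - 6*b^3 + 3*b^2 + 10*b) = (b + 1)*(b + 4)*(b^3 - 7*b^2 + 10*b) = b*(b + 1)*(b + 4)*(b^2 - 7*b + 10) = b*(b - 2)*(b + 1)*(b + 4)*(b - 5)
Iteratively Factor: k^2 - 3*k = (k - 3)*(k)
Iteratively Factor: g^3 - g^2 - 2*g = (g - 2)*(g^2 + g) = (g - 2)*(g + 1)*(g)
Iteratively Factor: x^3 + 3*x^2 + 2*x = (x + 2)*(x^2 + x) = (x + 1)*(x + 2)*(x)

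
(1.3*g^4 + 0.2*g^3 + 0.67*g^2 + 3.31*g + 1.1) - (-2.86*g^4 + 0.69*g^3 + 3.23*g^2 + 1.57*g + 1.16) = 4.16*g^4 - 0.49*g^3 - 2.56*g^2 + 1.74*g - 0.0599999999999998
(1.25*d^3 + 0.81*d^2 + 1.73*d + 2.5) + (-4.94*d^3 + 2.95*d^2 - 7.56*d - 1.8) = -3.69*d^3 + 3.76*d^2 - 5.83*d + 0.7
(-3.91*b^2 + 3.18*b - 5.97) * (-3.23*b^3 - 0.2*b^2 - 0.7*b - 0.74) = 12.6293*b^5 - 9.4894*b^4 + 21.3841*b^3 + 1.8614*b^2 + 1.8258*b + 4.4178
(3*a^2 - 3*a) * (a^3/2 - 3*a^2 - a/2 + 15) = 3*a^5/2 - 21*a^4/2 + 15*a^3/2 + 93*a^2/2 - 45*a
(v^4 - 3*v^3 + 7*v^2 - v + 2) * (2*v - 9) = 2*v^5 - 15*v^4 + 41*v^3 - 65*v^2 + 13*v - 18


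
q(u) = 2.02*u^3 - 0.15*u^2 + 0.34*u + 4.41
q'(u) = 6.06*u^2 - 0.3*u + 0.34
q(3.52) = 91.85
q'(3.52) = 74.37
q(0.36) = 4.61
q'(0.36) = 1.02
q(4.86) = 234.40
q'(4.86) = 142.02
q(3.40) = 83.23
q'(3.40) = 69.37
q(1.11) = 7.37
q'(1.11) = 7.47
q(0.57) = 4.93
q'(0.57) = 2.14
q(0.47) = 4.75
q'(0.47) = 1.54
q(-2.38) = -24.48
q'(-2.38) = 35.38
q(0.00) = 4.41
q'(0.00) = 0.34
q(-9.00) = -1483.38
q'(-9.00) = 493.90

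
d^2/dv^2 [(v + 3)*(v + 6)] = 2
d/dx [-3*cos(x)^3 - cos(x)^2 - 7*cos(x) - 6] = (9*cos(x)^2 + 2*cos(x) + 7)*sin(x)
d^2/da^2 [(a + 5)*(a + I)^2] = 6*a + 10 + 4*I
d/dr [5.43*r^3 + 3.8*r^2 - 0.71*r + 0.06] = 16.29*r^2 + 7.6*r - 0.71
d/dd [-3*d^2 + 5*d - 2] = 5 - 6*d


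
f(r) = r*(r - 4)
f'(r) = 2*r - 4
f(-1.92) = 11.37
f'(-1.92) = -7.84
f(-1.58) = 8.82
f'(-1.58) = -7.16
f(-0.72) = 3.40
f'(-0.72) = -5.44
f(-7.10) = 78.81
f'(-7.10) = -18.20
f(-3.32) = 24.30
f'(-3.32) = -10.64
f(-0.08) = 0.33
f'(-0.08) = -4.16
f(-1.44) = 7.83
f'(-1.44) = -6.88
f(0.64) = -2.15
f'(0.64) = -2.72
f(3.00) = -3.00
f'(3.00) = 2.00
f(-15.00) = 285.00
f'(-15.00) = -34.00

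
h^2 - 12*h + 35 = (h - 7)*(h - 5)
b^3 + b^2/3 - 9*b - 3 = (b - 3)*(b + 1/3)*(b + 3)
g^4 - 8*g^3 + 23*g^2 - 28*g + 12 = (g - 3)*(g - 2)^2*(g - 1)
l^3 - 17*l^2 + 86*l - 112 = (l - 8)*(l - 7)*(l - 2)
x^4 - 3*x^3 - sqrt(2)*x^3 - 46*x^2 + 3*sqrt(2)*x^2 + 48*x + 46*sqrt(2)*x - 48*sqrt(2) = (x - 8)*(x - 1)*(x + 6)*(x - sqrt(2))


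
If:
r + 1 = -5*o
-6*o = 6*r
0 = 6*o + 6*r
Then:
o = -1/4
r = 1/4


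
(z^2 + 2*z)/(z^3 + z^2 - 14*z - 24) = z/(z^2 - z - 12)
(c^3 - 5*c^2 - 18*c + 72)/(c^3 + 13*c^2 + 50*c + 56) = (c^2 - 9*c + 18)/(c^2 + 9*c + 14)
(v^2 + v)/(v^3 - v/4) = 4*(v + 1)/(4*v^2 - 1)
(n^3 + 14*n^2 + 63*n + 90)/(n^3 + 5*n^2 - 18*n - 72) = (n + 5)/(n - 4)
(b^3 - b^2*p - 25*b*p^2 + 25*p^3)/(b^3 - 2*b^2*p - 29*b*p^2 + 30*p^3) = (-b + 5*p)/(-b + 6*p)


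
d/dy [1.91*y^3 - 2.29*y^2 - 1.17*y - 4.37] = 5.73*y^2 - 4.58*y - 1.17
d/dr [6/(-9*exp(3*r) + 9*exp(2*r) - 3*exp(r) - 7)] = (162*exp(2*r) - 108*exp(r) + 18)*exp(r)/(9*exp(3*r) - 9*exp(2*r) + 3*exp(r) + 7)^2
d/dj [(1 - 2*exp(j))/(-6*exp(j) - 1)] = 8*exp(j)/(6*exp(j) + 1)^2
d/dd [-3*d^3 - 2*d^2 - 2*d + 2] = -9*d^2 - 4*d - 2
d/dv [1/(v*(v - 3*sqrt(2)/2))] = (-4*v + 3*sqrt(2))/(v^2*(2*v^2 - 6*sqrt(2)*v + 9))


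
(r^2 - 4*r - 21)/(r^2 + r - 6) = (r - 7)/(r - 2)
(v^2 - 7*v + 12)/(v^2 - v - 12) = (v - 3)/(v + 3)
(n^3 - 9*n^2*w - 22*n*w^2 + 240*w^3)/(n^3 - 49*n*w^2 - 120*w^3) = (n - 6*w)/(n + 3*w)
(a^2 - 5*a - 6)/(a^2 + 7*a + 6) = (a - 6)/(a + 6)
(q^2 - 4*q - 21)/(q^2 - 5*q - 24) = (q - 7)/(q - 8)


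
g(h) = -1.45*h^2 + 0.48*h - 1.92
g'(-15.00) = 43.98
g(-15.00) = -335.37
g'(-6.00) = 17.88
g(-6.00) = -57.00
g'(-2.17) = 6.77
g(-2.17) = -9.79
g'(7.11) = -20.14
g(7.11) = -71.81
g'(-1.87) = 5.90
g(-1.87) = -7.89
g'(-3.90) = 11.79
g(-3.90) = -25.85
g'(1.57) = -4.07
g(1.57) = -4.74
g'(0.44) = -0.80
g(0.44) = -1.99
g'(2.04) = -5.44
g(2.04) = -6.98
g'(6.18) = -17.44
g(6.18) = -54.33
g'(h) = 0.48 - 2.9*h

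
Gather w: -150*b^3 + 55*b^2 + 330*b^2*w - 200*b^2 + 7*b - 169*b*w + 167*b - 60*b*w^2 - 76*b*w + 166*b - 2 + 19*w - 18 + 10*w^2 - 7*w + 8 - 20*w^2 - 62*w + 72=-150*b^3 - 145*b^2 + 340*b + w^2*(-60*b - 10) + w*(330*b^2 - 245*b - 50) + 60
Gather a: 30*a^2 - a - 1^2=30*a^2 - a - 1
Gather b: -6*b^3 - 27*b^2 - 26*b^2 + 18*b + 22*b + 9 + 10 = -6*b^3 - 53*b^2 + 40*b + 19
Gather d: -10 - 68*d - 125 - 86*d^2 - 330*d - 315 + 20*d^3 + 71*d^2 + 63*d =20*d^3 - 15*d^2 - 335*d - 450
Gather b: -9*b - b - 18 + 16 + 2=-10*b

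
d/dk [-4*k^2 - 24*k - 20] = -8*k - 24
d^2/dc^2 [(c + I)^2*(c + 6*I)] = 6*c + 16*I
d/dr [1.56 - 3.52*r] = -3.52000000000000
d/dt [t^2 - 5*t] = 2*t - 5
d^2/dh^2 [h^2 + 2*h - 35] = 2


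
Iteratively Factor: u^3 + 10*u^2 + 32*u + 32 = (u + 2)*(u^2 + 8*u + 16) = (u + 2)*(u + 4)*(u + 4)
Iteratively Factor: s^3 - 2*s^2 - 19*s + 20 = (s - 1)*(s^2 - s - 20) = (s - 1)*(s + 4)*(s - 5)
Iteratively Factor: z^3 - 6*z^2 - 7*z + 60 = (z - 4)*(z^2 - 2*z - 15) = (z - 4)*(z + 3)*(z - 5)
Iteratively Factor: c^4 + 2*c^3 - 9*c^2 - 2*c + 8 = (c - 1)*(c^3 + 3*c^2 - 6*c - 8) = (c - 2)*(c - 1)*(c^2 + 5*c + 4) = (c - 2)*(c - 1)*(c + 4)*(c + 1)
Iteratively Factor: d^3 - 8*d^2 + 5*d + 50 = (d + 2)*(d^2 - 10*d + 25) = (d - 5)*(d + 2)*(d - 5)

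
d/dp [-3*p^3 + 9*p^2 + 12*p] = -9*p^2 + 18*p + 12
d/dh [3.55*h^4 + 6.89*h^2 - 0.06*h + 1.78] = 14.2*h^3 + 13.78*h - 0.06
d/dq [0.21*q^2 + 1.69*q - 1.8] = 0.42*q + 1.69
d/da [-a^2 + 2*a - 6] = 2 - 2*a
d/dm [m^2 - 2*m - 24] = 2*m - 2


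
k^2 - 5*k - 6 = (k - 6)*(k + 1)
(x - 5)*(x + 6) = x^2 + x - 30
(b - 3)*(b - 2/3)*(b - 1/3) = b^3 - 4*b^2 + 29*b/9 - 2/3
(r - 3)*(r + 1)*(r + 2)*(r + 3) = r^4 + 3*r^3 - 7*r^2 - 27*r - 18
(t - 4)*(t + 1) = t^2 - 3*t - 4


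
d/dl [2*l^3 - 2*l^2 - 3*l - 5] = 6*l^2 - 4*l - 3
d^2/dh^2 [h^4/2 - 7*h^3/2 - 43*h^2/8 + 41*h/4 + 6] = 6*h^2 - 21*h - 43/4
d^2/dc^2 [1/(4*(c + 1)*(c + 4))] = ((c + 1)^2 + (c + 1)*(c + 4) + (c + 4)^2)/(2*(c + 1)^3*(c + 4)^3)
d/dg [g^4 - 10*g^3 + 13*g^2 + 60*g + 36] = 4*g^3 - 30*g^2 + 26*g + 60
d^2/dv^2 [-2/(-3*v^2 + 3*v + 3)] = 4*(v^2 - v - (2*v - 1)^2 - 1)/(3*(-v^2 + v + 1)^3)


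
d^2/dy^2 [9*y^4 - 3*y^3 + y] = 18*y*(6*y - 1)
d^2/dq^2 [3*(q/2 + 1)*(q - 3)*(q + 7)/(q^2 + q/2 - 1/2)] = 6*(-61*q^3 - 471*q^2 - 327*q - 133)/(8*q^6 + 12*q^5 - 6*q^4 - 11*q^3 + 3*q^2 + 3*q - 1)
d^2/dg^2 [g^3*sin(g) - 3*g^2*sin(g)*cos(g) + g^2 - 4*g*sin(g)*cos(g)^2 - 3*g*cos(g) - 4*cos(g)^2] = -g^3*sin(g) + 6*g^2*sin(2*g) + 6*g^2*cos(g) + 7*g*sin(g) + 9*g*sin(3*g) + 3*g*cos(g) - 12*g*cos(2*g) + 6*sin(g) - 3*sin(2*g) - 2*cos(g) + 8*cos(2*g) - 6*cos(3*g) + 2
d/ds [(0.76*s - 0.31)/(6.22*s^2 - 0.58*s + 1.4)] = (-4.7272*s^2 + 3.8564*s + 0.8842)/(38.6884*s^4 - 7.2152*s^3 + 17.7524*s^2 - 1.624*s + 1.96)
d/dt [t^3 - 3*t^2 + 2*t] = 3*t^2 - 6*t + 2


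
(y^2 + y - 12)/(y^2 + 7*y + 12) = (y - 3)/(y + 3)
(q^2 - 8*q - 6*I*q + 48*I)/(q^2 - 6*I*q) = (q - 8)/q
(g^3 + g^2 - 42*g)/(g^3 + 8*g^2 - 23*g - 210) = g*(g - 6)/(g^2 + g - 30)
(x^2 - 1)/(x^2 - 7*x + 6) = (x + 1)/(x - 6)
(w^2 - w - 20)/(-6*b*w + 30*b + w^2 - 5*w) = (w + 4)/(-6*b + w)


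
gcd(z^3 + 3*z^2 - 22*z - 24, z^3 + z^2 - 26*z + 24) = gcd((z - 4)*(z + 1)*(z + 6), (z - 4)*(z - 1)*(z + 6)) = z^2 + 2*z - 24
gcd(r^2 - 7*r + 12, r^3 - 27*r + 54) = r - 3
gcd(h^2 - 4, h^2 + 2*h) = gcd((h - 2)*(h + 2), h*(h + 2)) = h + 2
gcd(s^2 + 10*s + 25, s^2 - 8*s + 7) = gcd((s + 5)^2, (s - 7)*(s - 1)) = 1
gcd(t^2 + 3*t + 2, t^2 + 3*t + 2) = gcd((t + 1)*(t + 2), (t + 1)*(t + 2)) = t^2 + 3*t + 2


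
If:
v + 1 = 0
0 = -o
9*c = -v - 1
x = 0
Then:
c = 0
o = 0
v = -1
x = 0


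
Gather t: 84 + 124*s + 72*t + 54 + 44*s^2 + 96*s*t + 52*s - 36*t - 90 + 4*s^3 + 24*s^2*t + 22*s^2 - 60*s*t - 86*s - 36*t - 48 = 4*s^3 + 66*s^2 + 90*s + t*(24*s^2 + 36*s)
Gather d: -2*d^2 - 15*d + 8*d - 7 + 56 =-2*d^2 - 7*d + 49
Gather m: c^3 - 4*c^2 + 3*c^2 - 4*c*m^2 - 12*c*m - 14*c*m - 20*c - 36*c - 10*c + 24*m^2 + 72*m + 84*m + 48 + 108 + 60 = c^3 - c^2 - 66*c + m^2*(24 - 4*c) + m*(156 - 26*c) + 216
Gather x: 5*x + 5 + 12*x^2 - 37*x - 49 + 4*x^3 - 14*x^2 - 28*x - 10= 4*x^3 - 2*x^2 - 60*x - 54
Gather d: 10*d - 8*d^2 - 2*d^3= -2*d^3 - 8*d^2 + 10*d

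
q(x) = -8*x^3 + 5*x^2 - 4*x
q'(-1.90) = -109.64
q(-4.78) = 1007.08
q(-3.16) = 315.00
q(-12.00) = 14592.00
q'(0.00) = -4.00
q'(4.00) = -348.00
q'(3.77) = -307.41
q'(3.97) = -342.56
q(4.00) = -448.00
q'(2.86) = -171.71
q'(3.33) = -236.83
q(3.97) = -437.64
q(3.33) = -253.28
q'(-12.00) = -3580.00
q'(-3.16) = -275.25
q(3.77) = -372.68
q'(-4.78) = -600.16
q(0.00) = 0.00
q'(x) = -24*x^2 + 10*x - 4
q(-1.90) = 80.52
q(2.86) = -157.69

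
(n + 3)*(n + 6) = n^2 + 9*n + 18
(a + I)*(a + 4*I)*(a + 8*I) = a^3 + 13*I*a^2 - 44*a - 32*I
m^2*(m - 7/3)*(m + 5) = m^4 + 8*m^3/3 - 35*m^2/3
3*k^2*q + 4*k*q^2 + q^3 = q*(k + q)*(3*k + q)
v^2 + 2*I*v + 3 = (v - I)*(v + 3*I)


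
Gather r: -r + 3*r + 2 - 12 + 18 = 2*r + 8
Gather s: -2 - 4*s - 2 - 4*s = -8*s - 4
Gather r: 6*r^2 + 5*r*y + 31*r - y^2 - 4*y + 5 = 6*r^2 + r*(5*y + 31) - y^2 - 4*y + 5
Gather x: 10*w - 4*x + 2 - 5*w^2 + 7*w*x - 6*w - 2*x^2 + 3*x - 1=-5*w^2 + 4*w - 2*x^2 + x*(7*w - 1) + 1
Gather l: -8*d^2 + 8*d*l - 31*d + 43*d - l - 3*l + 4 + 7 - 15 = -8*d^2 + 12*d + l*(8*d - 4) - 4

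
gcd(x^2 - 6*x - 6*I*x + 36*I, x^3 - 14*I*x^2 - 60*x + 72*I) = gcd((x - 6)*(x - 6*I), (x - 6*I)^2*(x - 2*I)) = x - 6*I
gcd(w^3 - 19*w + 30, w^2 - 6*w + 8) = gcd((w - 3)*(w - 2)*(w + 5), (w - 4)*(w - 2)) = w - 2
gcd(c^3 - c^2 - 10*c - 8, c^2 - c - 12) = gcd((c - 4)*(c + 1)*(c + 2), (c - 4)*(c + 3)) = c - 4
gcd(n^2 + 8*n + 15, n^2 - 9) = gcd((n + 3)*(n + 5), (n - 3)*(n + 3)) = n + 3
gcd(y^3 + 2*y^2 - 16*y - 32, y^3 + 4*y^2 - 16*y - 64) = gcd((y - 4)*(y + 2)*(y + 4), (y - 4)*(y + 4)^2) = y^2 - 16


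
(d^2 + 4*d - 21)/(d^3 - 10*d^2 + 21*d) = (d + 7)/(d*(d - 7))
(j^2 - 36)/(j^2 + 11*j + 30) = (j - 6)/(j + 5)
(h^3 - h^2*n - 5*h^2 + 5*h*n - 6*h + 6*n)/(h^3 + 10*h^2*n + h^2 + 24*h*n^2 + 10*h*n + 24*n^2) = (h^2 - h*n - 6*h + 6*n)/(h^2 + 10*h*n + 24*n^2)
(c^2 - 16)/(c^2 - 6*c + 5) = (c^2 - 16)/(c^2 - 6*c + 5)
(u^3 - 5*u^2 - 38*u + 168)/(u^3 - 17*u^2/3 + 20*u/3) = 3*(u^2 - u - 42)/(u*(3*u - 5))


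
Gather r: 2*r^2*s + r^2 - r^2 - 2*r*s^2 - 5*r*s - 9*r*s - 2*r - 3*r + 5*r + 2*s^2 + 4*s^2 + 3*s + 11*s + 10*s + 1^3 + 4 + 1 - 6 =2*r^2*s + r*(-2*s^2 - 14*s) + 6*s^2 + 24*s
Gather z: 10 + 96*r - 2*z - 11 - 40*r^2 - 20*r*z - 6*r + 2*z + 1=-40*r^2 - 20*r*z + 90*r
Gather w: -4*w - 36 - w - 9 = -5*w - 45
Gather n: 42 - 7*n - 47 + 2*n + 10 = 5 - 5*n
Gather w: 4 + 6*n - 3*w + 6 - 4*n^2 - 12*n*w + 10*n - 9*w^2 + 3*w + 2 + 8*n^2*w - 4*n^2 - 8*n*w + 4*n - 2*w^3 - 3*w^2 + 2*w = -8*n^2 + 20*n - 2*w^3 - 12*w^2 + w*(8*n^2 - 20*n + 2) + 12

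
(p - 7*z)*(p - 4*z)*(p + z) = p^3 - 10*p^2*z + 17*p*z^2 + 28*z^3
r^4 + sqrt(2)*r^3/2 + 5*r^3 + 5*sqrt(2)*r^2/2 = r^2*(r + 5)*(r + sqrt(2)/2)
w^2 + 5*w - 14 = (w - 2)*(w + 7)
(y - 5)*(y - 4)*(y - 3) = y^3 - 12*y^2 + 47*y - 60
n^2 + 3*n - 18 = (n - 3)*(n + 6)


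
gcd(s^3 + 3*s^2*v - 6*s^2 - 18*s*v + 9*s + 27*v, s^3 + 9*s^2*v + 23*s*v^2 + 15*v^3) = s + 3*v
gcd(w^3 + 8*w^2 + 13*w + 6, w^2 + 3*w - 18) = w + 6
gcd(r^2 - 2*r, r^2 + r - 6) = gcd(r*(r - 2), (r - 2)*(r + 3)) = r - 2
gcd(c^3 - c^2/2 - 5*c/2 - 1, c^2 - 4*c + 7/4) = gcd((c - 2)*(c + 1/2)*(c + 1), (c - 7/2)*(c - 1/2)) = 1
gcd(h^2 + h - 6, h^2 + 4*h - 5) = 1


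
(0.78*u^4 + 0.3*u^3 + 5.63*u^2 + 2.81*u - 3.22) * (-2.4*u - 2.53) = -1.872*u^5 - 2.6934*u^4 - 14.271*u^3 - 20.9879*u^2 + 0.6187*u + 8.1466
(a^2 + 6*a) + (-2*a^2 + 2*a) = -a^2 + 8*a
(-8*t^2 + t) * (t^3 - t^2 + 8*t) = -8*t^5 + 9*t^4 - 65*t^3 + 8*t^2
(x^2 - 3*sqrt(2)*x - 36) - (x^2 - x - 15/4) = -3*sqrt(2)*x + x - 129/4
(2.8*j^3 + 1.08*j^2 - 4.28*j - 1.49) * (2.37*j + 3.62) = 6.636*j^4 + 12.6956*j^3 - 6.234*j^2 - 19.0249*j - 5.3938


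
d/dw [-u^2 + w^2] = 2*w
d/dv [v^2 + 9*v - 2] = 2*v + 9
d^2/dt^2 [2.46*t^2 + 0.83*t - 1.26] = 4.92000000000000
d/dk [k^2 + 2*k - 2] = 2*k + 2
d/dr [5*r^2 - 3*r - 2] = 10*r - 3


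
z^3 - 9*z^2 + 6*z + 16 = (z - 8)*(z - 2)*(z + 1)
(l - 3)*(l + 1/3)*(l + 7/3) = l^3 - l^2/3 - 65*l/9 - 7/3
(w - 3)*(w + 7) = w^2 + 4*w - 21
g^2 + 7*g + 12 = (g + 3)*(g + 4)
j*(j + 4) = j^2 + 4*j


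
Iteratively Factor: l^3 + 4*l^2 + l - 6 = (l + 3)*(l^2 + l - 2) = (l - 1)*(l + 3)*(l + 2)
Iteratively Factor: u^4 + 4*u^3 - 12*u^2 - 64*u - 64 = (u + 4)*(u^3 - 12*u - 16) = (u - 4)*(u + 4)*(u^2 + 4*u + 4) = (u - 4)*(u + 2)*(u + 4)*(u + 2)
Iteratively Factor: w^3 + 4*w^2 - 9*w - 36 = (w + 3)*(w^2 + w - 12) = (w + 3)*(w + 4)*(w - 3)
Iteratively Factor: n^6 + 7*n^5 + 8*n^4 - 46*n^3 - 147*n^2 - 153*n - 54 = (n + 3)*(n^5 + 4*n^4 - 4*n^3 - 34*n^2 - 45*n - 18) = (n + 3)^2*(n^4 + n^3 - 7*n^2 - 13*n - 6) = (n + 1)*(n + 3)^2*(n^3 - 7*n - 6) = (n - 3)*(n + 1)*(n + 3)^2*(n^2 + 3*n + 2) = (n - 3)*(n + 1)^2*(n + 3)^2*(n + 2)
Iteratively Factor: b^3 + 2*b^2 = (b + 2)*(b^2) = b*(b + 2)*(b)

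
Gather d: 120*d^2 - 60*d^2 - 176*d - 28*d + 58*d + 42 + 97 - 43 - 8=60*d^2 - 146*d + 88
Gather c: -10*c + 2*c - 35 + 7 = -8*c - 28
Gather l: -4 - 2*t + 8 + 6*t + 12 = 4*t + 16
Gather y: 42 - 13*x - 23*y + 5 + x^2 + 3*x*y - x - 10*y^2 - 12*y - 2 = x^2 - 14*x - 10*y^2 + y*(3*x - 35) + 45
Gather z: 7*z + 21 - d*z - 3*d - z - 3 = -3*d + z*(6 - d) + 18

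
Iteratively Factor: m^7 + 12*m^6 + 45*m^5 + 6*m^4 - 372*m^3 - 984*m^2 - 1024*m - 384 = (m + 4)*(m^6 + 8*m^5 + 13*m^4 - 46*m^3 - 188*m^2 - 232*m - 96) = (m + 2)*(m + 4)*(m^5 + 6*m^4 + m^3 - 48*m^2 - 92*m - 48) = (m + 2)*(m + 4)^2*(m^4 + 2*m^3 - 7*m^2 - 20*m - 12) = (m + 1)*(m + 2)*(m + 4)^2*(m^3 + m^2 - 8*m - 12) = (m + 1)*(m + 2)^2*(m + 4)^2*(m^2 - m - 6) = (m - 3)*(m + 1)*(m + 2)^2*(m + 4)^2*(m + 2)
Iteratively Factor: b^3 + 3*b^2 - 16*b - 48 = (b + 4)*(b^2 - b - 12) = (b + 3)*(b + 4)*(b - 4)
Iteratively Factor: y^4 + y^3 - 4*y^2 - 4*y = (y)*(y^3 + y^2 - 4*y - 4) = y*(y + 1)*(y^2 - 4) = y*(y - 2)*(y + 1)*(y + 2)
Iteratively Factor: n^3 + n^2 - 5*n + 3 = (n + 3)*(n^2 - 2*n + 1) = (n - 1)*(n + 3)*(n - 1)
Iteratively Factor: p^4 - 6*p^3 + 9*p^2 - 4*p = (p - 4)*(p^3 - 2*p^2 + p) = p*(p - 4)*(p^2 - 2*p + 1) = p*(p - 4)*(p - 1)*(p - 1)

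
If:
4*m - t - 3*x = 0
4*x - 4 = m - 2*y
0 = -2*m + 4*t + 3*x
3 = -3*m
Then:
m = -1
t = 2/3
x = -14/9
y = 83/18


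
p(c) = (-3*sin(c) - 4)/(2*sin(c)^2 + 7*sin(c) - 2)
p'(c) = (-4*sin(c)*cos(c) - 7*cos(c))*(-3*sin(c) - 4)/(2*sin(c)^2 + 7*sin(c) - 2)^2 - 3*cos(c)/(2*sin(c)^2 + 7*sin(c) - 2) = (6*sin(c)^2 + 16*sin(c) + 34)*cos(c)/(7*sin(c) - cos(2*c) - 1)^2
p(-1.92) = 0.17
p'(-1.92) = -0.18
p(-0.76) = 0.33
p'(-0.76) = 0.54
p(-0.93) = 0.25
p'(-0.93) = 0.37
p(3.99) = 0.29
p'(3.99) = -0.45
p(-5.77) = -2.85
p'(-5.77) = 10.25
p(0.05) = 2.52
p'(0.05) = 12.85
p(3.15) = 1.93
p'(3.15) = -7.99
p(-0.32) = 0.76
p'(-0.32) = 1.75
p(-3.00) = 1.21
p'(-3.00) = -3.63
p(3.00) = 4.55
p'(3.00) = -38.09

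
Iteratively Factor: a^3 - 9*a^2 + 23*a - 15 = (a - 3)*(a^2 - 6*a + 5) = (a - 5)*(a - 3)*(a - 1)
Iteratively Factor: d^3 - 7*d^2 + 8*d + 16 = (d - 4)*(d^2 - 3*d - 4) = (d - 4)^2*(d + 1)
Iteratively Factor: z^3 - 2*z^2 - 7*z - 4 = (z + 1)*(z^2 - 3*z - 4) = (z - 4)*(z + 1)*(z + 1)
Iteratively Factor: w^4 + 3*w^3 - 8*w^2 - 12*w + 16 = (w - 2)*(w^3 + 5*w^2 + 2*w - 8) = (w - 2)*(w - 1)*(w^2 + 6*w + 8) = (w - 2)*(w - 1)*(w + 2)*(w + 4)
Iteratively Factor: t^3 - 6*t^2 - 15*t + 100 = (t - 5)*(t^2 - t - 20) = (t - 5)*(t + 4)*(t - 5)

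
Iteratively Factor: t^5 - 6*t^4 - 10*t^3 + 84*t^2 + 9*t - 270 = (t + 3)*(t^4 - 9*t^3 + 17*t^2 + 33*t - 90) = (t - 3)*(t + 3)*(t^3 - 6*t^2 - t + 30) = (t - 5)*(t - 3)*(t + 3)*(t^2 - t - 6) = (t - 5)*(t - 3)*(t + 2)*(t + 3)*(t - 3)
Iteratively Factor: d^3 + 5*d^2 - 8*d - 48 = (d - 3)*(d^2 + 8*d + 16) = (d - 3)*(d + 4)*(d + 4)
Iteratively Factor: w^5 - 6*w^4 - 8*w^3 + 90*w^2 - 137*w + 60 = (w - 1)*(w^4 - 5*w^3 - 13*w^2 + 77*w - 60) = (w - 1)*(w + 4)*(w^3 - 9*w^2 + 23*w - 15) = (w - 1)^2*(w + 4)*(w^2 - 8*w + 15) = (w - 3)*(w - 1)^2*(w + 4)*(w - 5)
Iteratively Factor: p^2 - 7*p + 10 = (p - 5)*(p - 2)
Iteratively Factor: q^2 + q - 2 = (q - 1)*(q + 2)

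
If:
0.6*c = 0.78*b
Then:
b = 0.769230769230769*c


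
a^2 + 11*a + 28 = (a + 4)*(a + 7)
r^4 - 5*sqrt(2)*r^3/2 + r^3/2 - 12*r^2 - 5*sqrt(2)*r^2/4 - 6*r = r*(r + 1/2)*(r - 4*sqrt(2))*(r + 3*sqrt(2)/2)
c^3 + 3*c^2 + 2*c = c*(c + 1)*(c + 2)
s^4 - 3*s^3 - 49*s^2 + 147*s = s*(s - 7)*(s - 3)*(s + 7)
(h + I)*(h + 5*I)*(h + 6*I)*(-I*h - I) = -I*h^4 + 12*h^3 - I*h^3 + 12*h^2 + 41*I*h^2 - 30*h + 41*I*h - 30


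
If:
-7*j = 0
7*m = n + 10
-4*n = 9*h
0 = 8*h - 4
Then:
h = 1/2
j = 0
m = 71/56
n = -9/8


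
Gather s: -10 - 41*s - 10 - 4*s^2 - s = -4*s^2 - 42*s - 20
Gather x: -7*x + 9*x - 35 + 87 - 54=2*x - 2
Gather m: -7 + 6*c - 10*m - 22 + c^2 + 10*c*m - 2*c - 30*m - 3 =c^2 + 4*c + m*(10*c - 40) - 32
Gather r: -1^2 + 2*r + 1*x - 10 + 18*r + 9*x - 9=20*r + 10*x - 20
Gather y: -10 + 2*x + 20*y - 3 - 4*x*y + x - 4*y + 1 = 3*x + y*(16 - 4*x) - 12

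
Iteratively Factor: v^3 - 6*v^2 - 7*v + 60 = (v + 3)*(v^2 - 9*v + 20) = (v - 4)*(v + 3)*(v - 5)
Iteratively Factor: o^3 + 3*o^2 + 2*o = (o + 1)*(o^2 + 2*o) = o*(o + 1)*(o + 2)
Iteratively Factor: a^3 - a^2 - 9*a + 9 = (a + 3)*(a^2 - 4*a + 3) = (a - 3)*(a + 3)*(a - 1)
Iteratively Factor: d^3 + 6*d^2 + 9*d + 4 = (d + 1)*(d^2 + 5*d + 4) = (d + 1)^2*(d + 4)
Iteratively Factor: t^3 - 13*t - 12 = (t - 4)*(t^2 + 4*t + 3) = (t - 4)*(t + 1)*(t + 3)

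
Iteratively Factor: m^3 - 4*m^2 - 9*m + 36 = (m - 3)*(m^2 - m - 12) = (m - 4)*(m - 3)*(m + 3)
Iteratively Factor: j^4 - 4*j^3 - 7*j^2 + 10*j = (j + 2)*(j^3 - 6*j^2 + 5*j) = (j - 5)*(j + 2)*(j^2 - j) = (j - 5)*(j - 1)*(j + 2)*(j)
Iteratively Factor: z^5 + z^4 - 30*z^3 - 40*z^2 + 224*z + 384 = (z - 4)*(z^4 + 5*z^3 - 10*z^2 - 80*z - 96) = (z - 4)^2*(z^3 + 9*z^2 + 26*z + 24) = (z - 4)^2*(z + 2)*(z^2 + 7*z + 12) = (z - 4)^2*(z + 2)*(z + 4)*(z + 3)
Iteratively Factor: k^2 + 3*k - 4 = (k + 4)*(k - 1)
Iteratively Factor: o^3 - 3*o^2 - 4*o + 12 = (o + 2)*(o^2 - 5*o + 6) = (o - 2)*(o + 2)*(o - 3)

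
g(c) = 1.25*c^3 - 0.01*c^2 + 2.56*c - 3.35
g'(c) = 3.75*c^2 - 0.02*c + 2.56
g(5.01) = 166.41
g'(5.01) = 96.59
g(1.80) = 8.52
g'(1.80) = 14.67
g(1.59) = 5.72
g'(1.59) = 12.01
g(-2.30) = -24.50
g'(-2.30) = 22.44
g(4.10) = 93.13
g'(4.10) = 65.52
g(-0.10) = -3.61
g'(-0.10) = 2.60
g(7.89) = 630.19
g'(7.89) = 235.85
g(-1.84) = -15.88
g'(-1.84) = 15.29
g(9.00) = 930.13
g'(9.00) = 306.13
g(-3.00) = -44.87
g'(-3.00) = 36.37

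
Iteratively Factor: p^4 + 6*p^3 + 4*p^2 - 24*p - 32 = (p + 4)*(p^3 + 2*p^2 - 4*p - 8) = (p - 2)*(p + 4)*(p^2 + 4*p + 4) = (p - 2)*(p + 2)*(p + 4)*(p + 2)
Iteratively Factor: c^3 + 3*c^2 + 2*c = (c + 1)*(c^2 + 2*c) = (c + 1)*(c + 2)*(c)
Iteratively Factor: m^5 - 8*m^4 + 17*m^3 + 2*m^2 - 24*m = (m + 1)*(m^4 - 9*m^3 + 26*m^2 - 24*m) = (m - 4)*(m + 1)*(m^3 - 5*m^2 + 6*m) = (m - 4)*(m - 3)*(m + 1)*(m^2 - 2*m) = (m - 4)*(m - 3)*(m - 2)*(m + 1)*(m)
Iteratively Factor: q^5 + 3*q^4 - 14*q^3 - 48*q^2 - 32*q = (q + 2)*(q^4 + q^3 - 16*q^2 - 16*q) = (q - 4)*(q + 2)*(q^3 + 5*q^2 + 4*q) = (q - 4)*(q + 2)*(q + 4)*(q^2 + q) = (q - 4)*(q + 1)*(q + 2)*(q + 4)*(q)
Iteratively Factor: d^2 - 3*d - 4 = (d - 4)*(d + 1)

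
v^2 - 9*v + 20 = (v - 5)*(v - 4)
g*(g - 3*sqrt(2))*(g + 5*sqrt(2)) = g^3 + 2*sqrt(2)*g^2 - 30*g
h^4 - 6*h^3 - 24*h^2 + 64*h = h*(h - 8)*(h - 2)*(h + 4)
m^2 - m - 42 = (m - 7)*(m + 6)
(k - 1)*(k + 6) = k^2 + 5*k - 6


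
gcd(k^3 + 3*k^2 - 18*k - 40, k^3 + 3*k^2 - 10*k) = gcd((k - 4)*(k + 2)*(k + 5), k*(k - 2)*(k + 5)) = k + 5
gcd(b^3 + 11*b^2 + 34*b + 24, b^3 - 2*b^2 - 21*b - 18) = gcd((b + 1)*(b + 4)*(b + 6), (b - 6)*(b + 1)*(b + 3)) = b + 1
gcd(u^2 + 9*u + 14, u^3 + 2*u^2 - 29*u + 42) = u + 7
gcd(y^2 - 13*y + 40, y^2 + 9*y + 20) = 1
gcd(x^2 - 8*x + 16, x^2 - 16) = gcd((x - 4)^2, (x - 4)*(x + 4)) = x - 4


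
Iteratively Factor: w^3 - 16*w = (w - 4)*(w^2 + 4*w) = (w - 4)*(w + 4)*(w)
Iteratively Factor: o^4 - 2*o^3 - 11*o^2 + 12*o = (o - 4)*(o^3 + 2*o^2 - 3*o) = (o - 4)*(o - 1)*(o^2 + 3*o) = (o - 4)*(o - 1)*(o + 3)*(o)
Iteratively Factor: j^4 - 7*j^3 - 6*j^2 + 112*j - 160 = (j - 2)*(j^3 - 5*j^2 - 16*j + 80) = (j - 4)*(j - 2)*(j^2 - j - 20) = (j - 5)*(j - 4)*(j - 2)*(j + 4)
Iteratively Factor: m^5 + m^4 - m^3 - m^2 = (m - 1)*(m^4 + 2*m^3 + m^2) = m*(m - 1)*(m^3 + 2*m^2 + m) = m*(m - 1)*(m + 1)*(m^2 + m) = m^2*(m - 1)*(m + 1)*(m + 1)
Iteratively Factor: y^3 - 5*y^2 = (y - 5)*(y^2) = y*(y - 5)*(y)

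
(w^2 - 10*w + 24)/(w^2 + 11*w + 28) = (w^2 - 10*w + 24)/(w^2 + 11*w + 28)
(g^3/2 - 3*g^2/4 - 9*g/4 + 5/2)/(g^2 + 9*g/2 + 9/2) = (2*g^3 - 3*g^2 - 9*g + 10)/(2*(2*g^2 + 9*g + 9))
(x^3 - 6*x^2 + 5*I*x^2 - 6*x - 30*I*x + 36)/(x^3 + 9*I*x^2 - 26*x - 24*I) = (x - 6)/(x + 4*I)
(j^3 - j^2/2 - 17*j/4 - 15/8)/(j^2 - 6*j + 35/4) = (4*j^2 + 8*j + 3)/(2*(2*j - 7))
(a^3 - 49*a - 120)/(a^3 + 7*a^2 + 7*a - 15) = (a - 8)/(a - 1)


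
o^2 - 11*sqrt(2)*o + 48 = (o - 8*sqrt(2))*(o - 3*sqrt(2))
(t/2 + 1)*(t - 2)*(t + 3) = t^3/2 + 3*t^2/2 - 2*t - 6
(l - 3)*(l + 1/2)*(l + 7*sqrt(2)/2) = l^3 - 5*l^2/2 + 7*sqrt(2)*l^2/2 - 35*sqrt(2)*l/4 - 3*l/2 - 21*sqrt(2)/4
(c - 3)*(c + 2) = c^2 - c - 6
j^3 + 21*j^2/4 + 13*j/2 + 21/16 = (j + 1/4)*(j + 3/2)*(j + 7/2)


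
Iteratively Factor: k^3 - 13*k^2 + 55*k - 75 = (k - 5)*(k^2 - 8*k + 15) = (k - 5)^2*(k - 3)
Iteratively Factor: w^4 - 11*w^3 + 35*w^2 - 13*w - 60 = (w + 1)*(w^3 - 12*w^2 + 47*w - 60) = (w - 5)*(w + 1)*(w^2 - 7*w + 12) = (w - 5)*(w - 4)*(w + 1)*(w - 3)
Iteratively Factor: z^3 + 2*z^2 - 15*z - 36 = (z + 3)*(z^2 - z - 12) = (z + 3)^2*(z - 4)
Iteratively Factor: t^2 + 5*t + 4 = (t + 1)*(t + 4)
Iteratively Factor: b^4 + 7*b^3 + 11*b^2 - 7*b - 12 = (b - 1)*(b^3 + 8*b^2 + 19*b + 12) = (b - 1)*(b + 3)*(b^2 + 5*b + 4) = (b - 1)*(b + 3)*(b + 4)*(b + 1)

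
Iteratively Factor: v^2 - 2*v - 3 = (v - 3)*(v + 1)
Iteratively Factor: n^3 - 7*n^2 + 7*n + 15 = (n - 3)*(n^2 - 4*n - 5) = (n - 5)*(n - 3)*(n + 1)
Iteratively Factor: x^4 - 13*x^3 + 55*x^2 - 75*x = (x)*(x^3 - 13*x^2 + 55*x - 75) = x*(x - 3)*(x^2 - 10*x + 25) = x*(x - 5)*(x - 3)*(x - 5)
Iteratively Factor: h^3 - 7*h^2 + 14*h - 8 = (h - 1)*(h^2 - 6*h + 8) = (h - 4)*(h - 1)*(h - 2)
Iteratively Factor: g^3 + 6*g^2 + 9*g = (g)*(g^2 + 6*g + 9) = g*(g + 3)*(g + 3)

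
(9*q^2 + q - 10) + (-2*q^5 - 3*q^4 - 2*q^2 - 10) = -2*q^5 - 3*q^4 + 7*q^2 + q - 20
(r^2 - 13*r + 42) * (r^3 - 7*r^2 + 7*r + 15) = r^5 - 20*r^4 + 140*r^3 - 370*r^2 + 99*r + 630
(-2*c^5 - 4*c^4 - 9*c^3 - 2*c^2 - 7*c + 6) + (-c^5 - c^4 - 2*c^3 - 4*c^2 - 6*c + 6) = -3*c^5 - 5*c^4 - 11*c^3 - 6*c^2 - 13*c + 12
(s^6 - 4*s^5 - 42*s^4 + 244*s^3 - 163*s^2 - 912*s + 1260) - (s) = s^6 - 4*s^5 - 42*s^4 + 244*s^3 - 163*s^2 - 913*s + 1260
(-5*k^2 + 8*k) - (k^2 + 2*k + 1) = -6*k^2 + 6*k - 1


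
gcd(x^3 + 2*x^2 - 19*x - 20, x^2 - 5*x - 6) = x + 1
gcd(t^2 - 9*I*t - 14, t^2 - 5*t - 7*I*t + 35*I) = t - 7*I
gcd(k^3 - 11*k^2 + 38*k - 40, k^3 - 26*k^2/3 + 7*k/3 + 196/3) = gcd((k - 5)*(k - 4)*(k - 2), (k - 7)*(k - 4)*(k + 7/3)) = k - 4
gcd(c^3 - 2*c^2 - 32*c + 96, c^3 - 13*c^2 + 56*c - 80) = c^2 - 8*c + 16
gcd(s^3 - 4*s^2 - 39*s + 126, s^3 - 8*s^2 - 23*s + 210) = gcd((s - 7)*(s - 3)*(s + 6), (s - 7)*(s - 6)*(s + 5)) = s - 7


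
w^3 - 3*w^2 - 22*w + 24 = (w - 6)*(w - 1)*(w + 4)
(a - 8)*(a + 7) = a^2 - a - 56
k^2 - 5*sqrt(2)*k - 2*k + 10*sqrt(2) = (k - 2)*(k - 5*sqrt(2))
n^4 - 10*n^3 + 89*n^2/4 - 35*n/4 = n*(n - 7)*(n - 5/2)*(n - 1/2)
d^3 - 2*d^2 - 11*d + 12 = (d - 4)*(d - 1)*(d + 3)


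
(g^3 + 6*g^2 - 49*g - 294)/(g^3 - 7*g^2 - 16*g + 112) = (g^2 + 13*g + 42)/(g^2 - 16)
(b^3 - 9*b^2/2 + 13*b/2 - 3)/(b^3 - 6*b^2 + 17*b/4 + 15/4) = 2*(b^2 - 3*b + 2)/(2*b^2 - 9*b - 5)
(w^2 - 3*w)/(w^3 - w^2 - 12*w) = (3 - w)/(-w^2 + w + 12)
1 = 1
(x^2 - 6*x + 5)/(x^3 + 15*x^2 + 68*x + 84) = (x^2 - 6*x + 5)/(x^3 + 15*x^2 + 68*x + 84)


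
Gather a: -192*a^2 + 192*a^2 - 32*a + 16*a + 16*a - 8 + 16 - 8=0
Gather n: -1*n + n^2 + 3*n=n^2 + 2*n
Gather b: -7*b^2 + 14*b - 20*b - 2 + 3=-7*b^2 - 6*b + 1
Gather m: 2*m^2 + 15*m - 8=2*m^2 + 15*m - 8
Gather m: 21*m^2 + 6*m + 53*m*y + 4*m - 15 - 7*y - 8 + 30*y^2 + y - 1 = 21*m^2 + m*(53*y + 10) + 30*y^2 - 6*y - 24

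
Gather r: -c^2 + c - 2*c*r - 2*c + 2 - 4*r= -c^2 - c + r*(-2*c - 4) + 2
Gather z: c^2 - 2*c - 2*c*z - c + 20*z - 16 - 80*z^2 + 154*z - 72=c^2 - 3*c - 80*z^2 + z*(174 - 2*c) - 88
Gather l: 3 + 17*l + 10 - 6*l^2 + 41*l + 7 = -6*l^2 + 58*l + 20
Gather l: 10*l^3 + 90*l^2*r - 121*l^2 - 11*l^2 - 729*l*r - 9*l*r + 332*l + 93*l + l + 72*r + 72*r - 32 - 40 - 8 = 10*l^3 + l^2*(90*r - 132) + l*(426 - 738*r) + 144*r - 80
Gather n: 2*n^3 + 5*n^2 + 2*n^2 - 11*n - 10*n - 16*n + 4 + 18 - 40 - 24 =2*n^3 + 7*n^2 - 37*n - 42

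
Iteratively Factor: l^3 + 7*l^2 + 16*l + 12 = (l + 3)*(l^2 + 4*l + 4) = (l + 2)*(l + 3)*(l + 2)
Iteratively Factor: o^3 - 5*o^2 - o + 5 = (o + 1)*(o^2 - 6*o + 5) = (o - 1)*(o + 1)*(o - 5)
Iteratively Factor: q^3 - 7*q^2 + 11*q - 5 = (q - 1)*(q^2 - 6*q + 5) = (q - 5)*(q - 1)*(q - 1)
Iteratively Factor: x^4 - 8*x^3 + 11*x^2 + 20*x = (x - 5)*(x^3 - 3*x^2 - 4*x) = (x - 5)*(x - 4)*(x^2 + x) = x*(x - 5)*(x - 4)*(x + 1)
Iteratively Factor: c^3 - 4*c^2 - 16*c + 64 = (c - 4)*(c^2 - 16) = (c - 4)*(c + 4)*(c - 4)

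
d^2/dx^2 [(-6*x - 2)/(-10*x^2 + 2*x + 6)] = 2*((-45*x - 2)*(-5*x^2 + x + 3) - (3*x + 1)*(10*x - 1)^2)/(-5*x^2 + x + 3)^3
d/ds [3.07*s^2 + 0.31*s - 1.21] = 6.14*s + 0.31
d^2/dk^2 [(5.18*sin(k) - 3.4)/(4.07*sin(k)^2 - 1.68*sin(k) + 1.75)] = (-85.8061820000001*sin(k)^5 + 189.863872*sin(k)^4 + 323.236144*sin(k)^3 - 440.423*sin(k)^2 - 87.74801*sin(k) + 59.69908)/(67.419143*sin(k)^6 - 83.487096*sin(k)^5 + 121.427229*sin(k)^4 - 76.536432*sin(k)^3 + 52.210725*sin(k)^2 - 15.435*sin(k) + 5.359375)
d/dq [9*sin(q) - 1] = 9*cos(q)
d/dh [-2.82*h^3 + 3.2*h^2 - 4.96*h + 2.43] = -8.46*h^2 + 6.4*h - 4.96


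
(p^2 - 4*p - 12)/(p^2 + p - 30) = (p^2 - 4*p - 12)/(p^2 + p - 30)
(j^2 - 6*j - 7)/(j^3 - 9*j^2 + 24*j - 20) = (j^2 - 6*j - 7)/(j^3 - 9*j^2 + 24*j - 20)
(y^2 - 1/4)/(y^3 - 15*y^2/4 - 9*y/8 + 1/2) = 2*(2*y - 1)/(4*y^2 - 17*y + 4)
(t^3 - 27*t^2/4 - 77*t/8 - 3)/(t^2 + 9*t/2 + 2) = (t^2 - 29*t/4 - 6)/(t + 4)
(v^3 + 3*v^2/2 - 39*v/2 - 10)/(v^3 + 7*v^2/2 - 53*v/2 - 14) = (v + 5)/(v + 7)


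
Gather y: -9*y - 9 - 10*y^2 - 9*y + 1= -10*y^2 - 18*y - 8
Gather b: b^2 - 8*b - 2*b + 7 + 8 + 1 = b^2 - 10*b + 16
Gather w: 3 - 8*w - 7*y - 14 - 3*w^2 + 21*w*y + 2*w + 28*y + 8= -3*w^2 + w*(21*y - 6) + 21*y - 3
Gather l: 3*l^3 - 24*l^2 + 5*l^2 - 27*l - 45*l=3*l^3 - 19*l^2 - 72*l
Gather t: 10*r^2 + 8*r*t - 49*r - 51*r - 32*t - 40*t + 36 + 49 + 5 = 10*r^2 - 100*r + t*(8*r - 72) + 90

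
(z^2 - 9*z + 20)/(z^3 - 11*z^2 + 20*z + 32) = (z - 5)/(z^2 - 7*z - 8)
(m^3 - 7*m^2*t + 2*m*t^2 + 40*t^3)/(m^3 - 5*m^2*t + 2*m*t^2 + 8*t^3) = (-m^2 + 3*m*t + 10*t^2)/(-m^2 + m*t + 2*t^2)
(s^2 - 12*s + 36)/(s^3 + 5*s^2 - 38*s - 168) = (s - 6)/(s^2 + 11*s + 28)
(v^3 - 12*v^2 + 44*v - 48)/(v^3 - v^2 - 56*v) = (-v^3 + 12*v^2 - 44*v + 48)/(v*(-v^2 + v + 56))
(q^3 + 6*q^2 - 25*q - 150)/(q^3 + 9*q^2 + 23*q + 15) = (q^2 + q - 30)/(q^2 + 4*q + 3)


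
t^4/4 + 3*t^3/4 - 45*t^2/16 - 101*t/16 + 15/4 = (t/4 + 1)*(t - 3)*(t - 1/2)*(t + 5/2)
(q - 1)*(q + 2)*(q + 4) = q^3 + 5*q^2 + 2*q - 8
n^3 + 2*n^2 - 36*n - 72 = (n - 6)*(n + 2)*(n + 6)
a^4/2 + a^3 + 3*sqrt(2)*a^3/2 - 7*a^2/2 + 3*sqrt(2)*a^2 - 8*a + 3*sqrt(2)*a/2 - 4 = (a/2 + 1/2)*(a + 1)*(a - sqrt(2))*(a + 4*sqrt(2))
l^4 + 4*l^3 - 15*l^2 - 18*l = l*(l - 3)*(l + 1)*(l + 6)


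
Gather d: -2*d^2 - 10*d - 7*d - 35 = -2*d^2 - 17*d - 35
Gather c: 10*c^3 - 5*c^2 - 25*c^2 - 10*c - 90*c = 10*c^3 - 30*c^2 - 100*c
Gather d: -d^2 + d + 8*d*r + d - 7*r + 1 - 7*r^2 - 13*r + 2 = -d^2 + d*(8*r + 2) - 7*r^2 - 20*r + 3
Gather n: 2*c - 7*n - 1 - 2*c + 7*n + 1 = 0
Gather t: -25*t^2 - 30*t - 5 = -25*t^2 - 30*t - 5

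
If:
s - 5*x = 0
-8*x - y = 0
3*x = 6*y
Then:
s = 0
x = 0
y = 0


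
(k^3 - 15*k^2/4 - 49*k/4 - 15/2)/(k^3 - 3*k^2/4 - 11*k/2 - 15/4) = (k - 6)/(k - 3)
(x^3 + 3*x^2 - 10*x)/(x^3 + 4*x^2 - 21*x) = (x^2 + 3*x - 10)/(x^2 + 4*x - 21)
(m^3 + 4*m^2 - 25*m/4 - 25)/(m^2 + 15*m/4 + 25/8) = 2*(2*m^2 + 3*m - 20)/(4*m + 5)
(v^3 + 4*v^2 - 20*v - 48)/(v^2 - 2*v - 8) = v + 6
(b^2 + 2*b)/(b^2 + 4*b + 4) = b/(b + 2)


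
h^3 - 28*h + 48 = (h - 4)*(h - 2)*(h + 6)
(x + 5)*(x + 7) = x^2 + 12*x + 35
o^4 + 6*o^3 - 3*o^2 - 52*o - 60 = (o - 3)*(o + 2)^2*(o + 5)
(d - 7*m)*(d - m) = d^2 - 8*d*m + 7*m^2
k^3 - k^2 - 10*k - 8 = (k - 4)*(k + 1)*(k + 2)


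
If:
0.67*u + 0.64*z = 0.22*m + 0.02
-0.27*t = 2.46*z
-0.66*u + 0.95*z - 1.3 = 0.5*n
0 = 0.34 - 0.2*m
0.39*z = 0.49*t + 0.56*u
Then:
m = 1.70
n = -3.18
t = -0.56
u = 0.53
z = 0.06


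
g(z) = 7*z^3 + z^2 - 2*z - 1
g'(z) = 21*z^2 + 2*z - 2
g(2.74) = 145.02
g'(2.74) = 161.14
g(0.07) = -1.13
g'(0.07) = -1.76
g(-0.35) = -0.48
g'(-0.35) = -0.13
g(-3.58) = -302.20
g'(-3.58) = 259.98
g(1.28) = 12.76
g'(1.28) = 34.97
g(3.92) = 428.18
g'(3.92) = 328.53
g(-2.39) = -86.07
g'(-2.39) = 113.17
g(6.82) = 2252.37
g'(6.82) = 988.40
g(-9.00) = -5005.00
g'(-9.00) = 1681.00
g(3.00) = 191.00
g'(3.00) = 193.00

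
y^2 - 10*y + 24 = (y - 6)*(y - 4)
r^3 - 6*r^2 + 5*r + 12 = (r - 4)*(r - 3)*(r + 1)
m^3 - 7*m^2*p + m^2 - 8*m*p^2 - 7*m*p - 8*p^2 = (m + 1)*(m - 8*p)*(m + p)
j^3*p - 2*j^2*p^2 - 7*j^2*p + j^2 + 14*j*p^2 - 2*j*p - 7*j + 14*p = (j - 7)*(j - 2*p)*(j*p + 1)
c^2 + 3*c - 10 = (c - 2)*(c + 5)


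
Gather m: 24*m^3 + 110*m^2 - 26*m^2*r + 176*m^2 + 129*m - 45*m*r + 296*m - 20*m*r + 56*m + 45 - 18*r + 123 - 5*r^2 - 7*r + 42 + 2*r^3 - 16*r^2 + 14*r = 24*m^3 + m^2*(286 - 26*r) + m*(481 - 65*r) + 2*r^3 - 21*r^2 - 11*r + 210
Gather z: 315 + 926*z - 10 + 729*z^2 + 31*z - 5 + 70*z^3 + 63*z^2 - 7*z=70*z^3 + 792*z^2 + 950*z + 300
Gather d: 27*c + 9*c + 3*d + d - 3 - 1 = 36*c + 4*d - 4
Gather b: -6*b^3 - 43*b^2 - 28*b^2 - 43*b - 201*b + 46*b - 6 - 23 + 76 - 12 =-6*b^3 - 71*b^2 - 198*b + 35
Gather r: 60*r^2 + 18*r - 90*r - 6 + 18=60*r^2 - 72*r + 12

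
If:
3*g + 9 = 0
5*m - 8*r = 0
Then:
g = -3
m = 8*r/5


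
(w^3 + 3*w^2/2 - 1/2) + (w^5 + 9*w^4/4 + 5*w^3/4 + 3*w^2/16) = w^5 + 9*w^4/4 + 9*w^3/4 + 27*w^2/16 - 1/2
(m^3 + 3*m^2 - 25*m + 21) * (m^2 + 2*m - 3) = m^5 + 5*m^4 - 22*m^3 - 38*m^2 + 117*m - 63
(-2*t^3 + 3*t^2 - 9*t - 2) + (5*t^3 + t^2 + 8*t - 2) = 3*t^3 + 4*t^2 - t - 4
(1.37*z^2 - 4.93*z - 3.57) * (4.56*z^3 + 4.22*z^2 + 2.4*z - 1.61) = 6.2472*z^5 - 16.6994*z^4 - 33.7958*z^3 - 29.1031*z^2 - 0.630699999999999*z + 5.7477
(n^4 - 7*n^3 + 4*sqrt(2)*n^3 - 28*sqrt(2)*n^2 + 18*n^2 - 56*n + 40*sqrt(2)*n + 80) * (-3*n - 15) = -3*n^5 - 12*sqrt(2)*n^4 + 6*n^4 + 24*sqrt(2)*n^3 + 51*n^3 - 102*n^2 + 300*sqrt(2)*n^2 - 600*sqrt(2)*n + 600*n - 1200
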